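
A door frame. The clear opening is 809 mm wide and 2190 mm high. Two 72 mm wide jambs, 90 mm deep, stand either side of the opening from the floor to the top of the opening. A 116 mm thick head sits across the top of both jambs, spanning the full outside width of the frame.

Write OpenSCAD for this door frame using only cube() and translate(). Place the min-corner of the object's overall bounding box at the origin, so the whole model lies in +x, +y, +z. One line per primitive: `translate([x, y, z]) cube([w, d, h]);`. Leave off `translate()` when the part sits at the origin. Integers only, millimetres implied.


cube([72, 90, 2190]);
translate([881, 0, 0]) cube([72, 90, 2190]);
translate([0, 0, 2190]) cube([953, 90, 116]);


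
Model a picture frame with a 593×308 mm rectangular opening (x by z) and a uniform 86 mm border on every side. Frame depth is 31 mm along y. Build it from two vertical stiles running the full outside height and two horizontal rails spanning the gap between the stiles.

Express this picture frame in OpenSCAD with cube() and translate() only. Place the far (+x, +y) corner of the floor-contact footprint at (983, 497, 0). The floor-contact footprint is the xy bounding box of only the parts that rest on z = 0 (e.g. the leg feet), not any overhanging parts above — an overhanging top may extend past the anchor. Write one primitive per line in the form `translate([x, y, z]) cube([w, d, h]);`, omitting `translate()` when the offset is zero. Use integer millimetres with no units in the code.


translate([218, 466, 0]) cube([86, 31, 480]);
translate([897, 466, 0]) cube([86, 31, 480]);
translate([304, 466, 0]) cube([593, 31, 86]);
translate([304, 466, 394]) cube([593, 31, 86]);


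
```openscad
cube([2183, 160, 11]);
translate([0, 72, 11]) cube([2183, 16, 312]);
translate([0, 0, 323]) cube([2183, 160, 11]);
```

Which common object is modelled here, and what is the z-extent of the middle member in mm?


An I-beam. The web height is 312 mm.

Two wide flanges with a thin centred web — an I-beam. Overall 334 mm minus two 11 mm flanges gives a web of 334 − 2·11 = 312 mm.


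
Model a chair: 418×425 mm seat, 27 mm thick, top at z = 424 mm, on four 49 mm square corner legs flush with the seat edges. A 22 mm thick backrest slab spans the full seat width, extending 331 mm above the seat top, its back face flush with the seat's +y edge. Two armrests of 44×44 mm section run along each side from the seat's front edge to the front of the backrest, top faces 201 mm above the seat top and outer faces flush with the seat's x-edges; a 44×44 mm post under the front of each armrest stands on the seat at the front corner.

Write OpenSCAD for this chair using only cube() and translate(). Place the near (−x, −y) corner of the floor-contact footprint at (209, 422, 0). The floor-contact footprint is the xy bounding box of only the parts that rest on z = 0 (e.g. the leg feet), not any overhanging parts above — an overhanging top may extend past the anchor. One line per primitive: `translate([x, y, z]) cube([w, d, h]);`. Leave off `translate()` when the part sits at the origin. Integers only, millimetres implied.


// leg_h = 424 - 27 = 397
// arm post h = 201 - 44 = 157
translate([209, 422, 397]) cube([418, 425, 27]);
translate([209, 422, 0]) cube([49, 49, 397]);
translate([578, 422, 0]) cube([49, 49, 397]);
translate([209, 798, 0]) cube([49, 49, 397]);
translate([578, 798, 0]) cube([49, 49, 397]);
translate([209, 825, 424]) cube([418, 22, 331]);
translate([209, 422, 581]) cube([44, 403, 44]);
translate([583, 422, 581]) cube([44, 403, 44]);
translate([209, 422, 424]) cube([44, 44, 157]);
translate([583, 422, 424]) cube([44, 44, 157]);


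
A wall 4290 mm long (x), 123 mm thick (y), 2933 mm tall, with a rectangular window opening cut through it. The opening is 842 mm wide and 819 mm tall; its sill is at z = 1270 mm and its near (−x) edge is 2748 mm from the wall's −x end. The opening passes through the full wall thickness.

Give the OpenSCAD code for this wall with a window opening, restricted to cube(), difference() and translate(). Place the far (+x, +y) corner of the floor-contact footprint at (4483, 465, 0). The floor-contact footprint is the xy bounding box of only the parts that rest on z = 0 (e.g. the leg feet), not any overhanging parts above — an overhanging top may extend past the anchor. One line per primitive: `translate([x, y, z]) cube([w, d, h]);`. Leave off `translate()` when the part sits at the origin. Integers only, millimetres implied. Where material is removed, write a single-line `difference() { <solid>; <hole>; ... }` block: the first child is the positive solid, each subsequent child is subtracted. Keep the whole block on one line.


difference() { translate([193, 342, 0]) cube([4290, 123, 2933]); translate([2941, 342, 1270]) cube([842, 123, 819]); }


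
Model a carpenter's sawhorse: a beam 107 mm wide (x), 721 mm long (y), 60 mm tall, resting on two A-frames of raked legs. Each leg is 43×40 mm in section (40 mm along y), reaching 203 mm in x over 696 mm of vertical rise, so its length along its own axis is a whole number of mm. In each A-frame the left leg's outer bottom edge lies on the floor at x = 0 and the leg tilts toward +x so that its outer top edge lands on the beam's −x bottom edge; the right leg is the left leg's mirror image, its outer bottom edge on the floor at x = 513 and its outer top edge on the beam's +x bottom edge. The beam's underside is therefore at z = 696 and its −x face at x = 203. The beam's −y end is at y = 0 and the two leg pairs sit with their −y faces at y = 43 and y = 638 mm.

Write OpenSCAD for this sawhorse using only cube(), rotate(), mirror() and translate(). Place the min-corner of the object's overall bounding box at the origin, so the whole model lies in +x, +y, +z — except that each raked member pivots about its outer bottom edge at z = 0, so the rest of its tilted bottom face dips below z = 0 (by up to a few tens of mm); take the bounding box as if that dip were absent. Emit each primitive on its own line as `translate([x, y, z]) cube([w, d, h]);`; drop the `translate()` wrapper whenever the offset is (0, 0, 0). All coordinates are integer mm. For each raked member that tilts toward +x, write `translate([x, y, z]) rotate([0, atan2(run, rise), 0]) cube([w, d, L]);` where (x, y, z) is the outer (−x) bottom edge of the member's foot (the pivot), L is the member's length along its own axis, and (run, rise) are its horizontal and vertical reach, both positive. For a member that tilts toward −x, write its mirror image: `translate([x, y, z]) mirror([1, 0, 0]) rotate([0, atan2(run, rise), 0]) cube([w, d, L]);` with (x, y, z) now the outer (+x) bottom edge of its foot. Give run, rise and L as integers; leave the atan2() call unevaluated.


translate([203, 0, 696]) cube([107, 721, 60]);
translate([0, 43, 0]) rotate([0, atan2(203, 696), 0]) cube([43, 40, 725]);
translate([513, 43, 0]) mirror([1, 0, 0]) rotate([0, atan2(203, 696), 0]) cube([43, 40, 725]);
translate([0, 638, 0]) rotate([0, atan2(203, 696), 0]) cube([43, 40, 725]);
translate([513, 638, 0]) mirror([1, 0, 0]) rotate([0, atan2(203, 696), 0]) cube([43, 40, 725]);


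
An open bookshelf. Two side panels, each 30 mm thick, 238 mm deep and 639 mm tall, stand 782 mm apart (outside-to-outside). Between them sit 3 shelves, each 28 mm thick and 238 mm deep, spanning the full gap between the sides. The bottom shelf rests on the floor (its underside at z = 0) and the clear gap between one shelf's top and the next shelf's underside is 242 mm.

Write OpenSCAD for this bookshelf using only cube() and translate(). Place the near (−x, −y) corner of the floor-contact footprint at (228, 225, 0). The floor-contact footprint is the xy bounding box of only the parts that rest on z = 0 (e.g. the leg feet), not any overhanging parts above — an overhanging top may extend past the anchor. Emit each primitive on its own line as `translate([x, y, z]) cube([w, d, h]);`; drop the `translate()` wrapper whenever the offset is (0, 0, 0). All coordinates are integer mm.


translate([228, 225, 0]) cube([30, 238, 639]);
translate([980, 225, 0]) cube([30, 238, 639]);
translate([258, 225, 0]) cube([722, 238, 28]);
translate([258, 225, 270]) cube([722, 238, 28]);
translate([258, 225, 540]) cube([722, 238, 28]);


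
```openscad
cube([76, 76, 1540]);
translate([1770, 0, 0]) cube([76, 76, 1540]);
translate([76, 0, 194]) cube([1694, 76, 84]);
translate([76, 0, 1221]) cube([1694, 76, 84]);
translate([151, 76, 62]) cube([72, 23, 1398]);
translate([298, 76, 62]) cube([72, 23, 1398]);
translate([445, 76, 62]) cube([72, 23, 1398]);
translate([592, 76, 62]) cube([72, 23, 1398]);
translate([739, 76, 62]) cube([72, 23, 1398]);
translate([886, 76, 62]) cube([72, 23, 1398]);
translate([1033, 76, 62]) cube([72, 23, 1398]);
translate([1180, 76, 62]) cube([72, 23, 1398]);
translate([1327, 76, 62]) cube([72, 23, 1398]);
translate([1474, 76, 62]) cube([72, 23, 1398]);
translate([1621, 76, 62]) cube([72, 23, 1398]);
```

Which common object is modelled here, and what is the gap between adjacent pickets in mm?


A fence section. The picket gap is 75 mm.

Two posts, two rails, 11 pickets — a fence section. Span 1694 mm holds 11 pickets of 72 mm with 12 equal gaps: ⌊(1694 − 11·72) / 12⌋ = 75 mm.


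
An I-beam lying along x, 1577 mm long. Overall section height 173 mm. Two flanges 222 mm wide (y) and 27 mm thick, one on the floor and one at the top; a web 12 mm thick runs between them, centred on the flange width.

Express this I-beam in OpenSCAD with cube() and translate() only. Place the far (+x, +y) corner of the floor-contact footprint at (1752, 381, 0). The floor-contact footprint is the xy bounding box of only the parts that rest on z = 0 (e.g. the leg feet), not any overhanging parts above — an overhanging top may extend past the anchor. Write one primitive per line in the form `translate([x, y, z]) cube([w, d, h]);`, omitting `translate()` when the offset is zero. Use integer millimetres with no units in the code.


translate([175, 159, 0]) cube([1577, 222, 27]);
translate([175, 264, 27]) cube([1577, 12, 119]);
translate([175, 159, 146]) cube([1577, 222, 27]);


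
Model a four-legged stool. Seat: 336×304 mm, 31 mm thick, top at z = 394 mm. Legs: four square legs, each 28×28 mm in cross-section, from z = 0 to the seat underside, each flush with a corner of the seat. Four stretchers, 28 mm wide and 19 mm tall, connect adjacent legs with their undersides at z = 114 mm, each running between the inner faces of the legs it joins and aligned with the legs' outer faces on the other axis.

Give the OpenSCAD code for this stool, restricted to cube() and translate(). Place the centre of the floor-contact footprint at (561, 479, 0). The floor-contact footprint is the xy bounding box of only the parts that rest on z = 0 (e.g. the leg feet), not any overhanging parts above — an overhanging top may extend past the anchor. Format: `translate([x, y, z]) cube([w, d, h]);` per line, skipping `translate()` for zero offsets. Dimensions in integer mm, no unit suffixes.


// leg_h = 394 - 31 = 363
// stretcher span = 336 - 2*28 = 280
translate([393, 327, 363]) cube([336, 304, 31]);
translate([393, 327, 0]) cube([28, 28, 363]);
translate([701, 327, 0]) cube([28, 28, 363]);
translate([393, 603, 0]) cube([28, 28, 363]);
translate([701, 603, 0]) cube([28, 28, 363]);
translate([421, 327, 114]) cube([280, 28, 19]);
translate([421, 603, 114]) cube([280, 28, 19]);
translate([393, 355, 114]) cube([28, 248, 19]);
translate([701, 355, 114]) cube([28, 248, 19]);


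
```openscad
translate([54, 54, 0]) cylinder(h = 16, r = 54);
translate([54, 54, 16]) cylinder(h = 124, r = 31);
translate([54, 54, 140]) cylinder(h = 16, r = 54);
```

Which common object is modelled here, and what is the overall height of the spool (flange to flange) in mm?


A spool. The overall height is 156 mm.

Three coaxial cylinders, large–small–large — a spool. Two 16 mm flanges and a 124 mm core give 16 + 124 + 16 = 156 mm.


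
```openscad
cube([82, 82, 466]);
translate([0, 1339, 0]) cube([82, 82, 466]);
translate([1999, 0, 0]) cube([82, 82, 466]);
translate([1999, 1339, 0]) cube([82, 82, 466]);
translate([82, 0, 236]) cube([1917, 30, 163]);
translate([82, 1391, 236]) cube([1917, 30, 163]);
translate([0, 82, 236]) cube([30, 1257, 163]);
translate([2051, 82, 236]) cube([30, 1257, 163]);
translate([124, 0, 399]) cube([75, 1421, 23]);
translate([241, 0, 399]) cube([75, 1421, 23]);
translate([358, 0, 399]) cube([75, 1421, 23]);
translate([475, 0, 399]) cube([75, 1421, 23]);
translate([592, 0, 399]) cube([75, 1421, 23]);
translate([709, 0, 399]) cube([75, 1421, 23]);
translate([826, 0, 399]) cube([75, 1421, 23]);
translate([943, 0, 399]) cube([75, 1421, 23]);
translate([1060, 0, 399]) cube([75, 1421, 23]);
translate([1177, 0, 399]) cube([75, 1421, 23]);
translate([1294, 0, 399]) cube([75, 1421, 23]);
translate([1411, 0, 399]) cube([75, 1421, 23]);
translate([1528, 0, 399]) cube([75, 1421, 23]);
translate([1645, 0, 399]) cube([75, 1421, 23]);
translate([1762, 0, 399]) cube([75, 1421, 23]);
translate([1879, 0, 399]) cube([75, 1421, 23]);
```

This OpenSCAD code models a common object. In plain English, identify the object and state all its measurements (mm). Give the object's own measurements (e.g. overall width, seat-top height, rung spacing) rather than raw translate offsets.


A bed frame 2081 mm long (x) by 1421 mm wide (y). Four 82×82 mm corner posts, 466 mm tall, at the corners of the footprint. Four rails of 30 mm thickness and 163 mm height run between adjacent posts with their undersides at z = 236 mm, their outer faces flush with the outside of the frame (the two x-running rails run between the posts' inner faces; the two y-running rails run between the posts' inner faces). 16 slats, each 75 mm wide (x) and 23 mm thick, lie across the top of the two x-running rails, running the full 1421 mm width of the frame in y; along x they sit between the end posts with a 42 mm gap after the −x posts and between neighbouring slats, leaving 45 mm before the +x posts.


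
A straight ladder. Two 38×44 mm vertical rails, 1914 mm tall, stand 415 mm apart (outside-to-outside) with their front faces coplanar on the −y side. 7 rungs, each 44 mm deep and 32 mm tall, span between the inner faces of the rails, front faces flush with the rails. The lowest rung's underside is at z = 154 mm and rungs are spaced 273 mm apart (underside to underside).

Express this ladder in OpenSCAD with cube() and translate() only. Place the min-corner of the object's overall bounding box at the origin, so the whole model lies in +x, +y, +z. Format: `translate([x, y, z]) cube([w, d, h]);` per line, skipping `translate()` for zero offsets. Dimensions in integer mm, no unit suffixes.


cube([38, 44, 1914]);
translate([377, 0, 0]) cube([38, 44, 1914]);
translate([38, 0, 154]) cube([339, 44, 32]);
translate([38, 0, 427]) cube([339, 44, 32]);
translate([38, 0, 700]) cube([339, 44, 32]);
translate([38, 0, 973]) cube([339, 44, 32]);
translate([38, 0, 1246]) cube([339, 44, 32]);
translate([38, 0, 1519]) cube([339, 44, 32]);
translate([38, 0, 1792]) cube([339, 44, 32]);


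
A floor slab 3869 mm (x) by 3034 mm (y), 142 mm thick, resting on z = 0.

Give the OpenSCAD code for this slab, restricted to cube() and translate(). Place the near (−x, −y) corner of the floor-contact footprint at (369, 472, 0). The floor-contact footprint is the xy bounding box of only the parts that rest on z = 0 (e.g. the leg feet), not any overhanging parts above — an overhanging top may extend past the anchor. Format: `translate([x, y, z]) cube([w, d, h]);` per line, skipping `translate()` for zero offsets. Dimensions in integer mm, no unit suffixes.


translate([369, 472, 0]) cube([3869, 3034, 142]);


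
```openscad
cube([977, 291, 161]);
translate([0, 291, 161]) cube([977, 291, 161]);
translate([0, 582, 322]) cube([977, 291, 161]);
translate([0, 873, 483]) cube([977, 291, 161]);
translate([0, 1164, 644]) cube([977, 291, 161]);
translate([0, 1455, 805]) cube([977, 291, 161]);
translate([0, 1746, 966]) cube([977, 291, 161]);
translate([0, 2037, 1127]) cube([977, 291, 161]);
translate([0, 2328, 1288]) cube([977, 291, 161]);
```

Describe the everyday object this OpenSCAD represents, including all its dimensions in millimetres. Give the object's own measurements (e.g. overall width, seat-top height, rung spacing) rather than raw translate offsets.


A straight staircase of 9 solid steps. Each step is 977 mm wide (x), 291 mm deep (y, the going) and 161 mm tall (the rise). The first step rests on the floor; each subsequent step sits one going further in +y and one rise higher in +z, directly behind and above the previous step with no overlap.


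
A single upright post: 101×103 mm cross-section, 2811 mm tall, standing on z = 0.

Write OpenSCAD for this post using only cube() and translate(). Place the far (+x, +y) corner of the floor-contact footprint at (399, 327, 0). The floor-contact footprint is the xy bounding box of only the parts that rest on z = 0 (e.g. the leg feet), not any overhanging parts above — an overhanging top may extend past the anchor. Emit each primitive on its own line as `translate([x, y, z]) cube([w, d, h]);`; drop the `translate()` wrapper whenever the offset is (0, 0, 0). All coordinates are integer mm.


translate([298, 224, 0]) cube([101, 103, 2811]);


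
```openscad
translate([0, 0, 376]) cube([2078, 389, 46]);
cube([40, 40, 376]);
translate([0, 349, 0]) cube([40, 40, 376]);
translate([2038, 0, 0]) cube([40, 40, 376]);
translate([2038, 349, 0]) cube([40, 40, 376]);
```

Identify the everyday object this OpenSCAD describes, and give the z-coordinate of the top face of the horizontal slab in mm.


A bench. The seat-top height is 422 mm.

A long slab on four corner posts — a bench. The slab sits at z = 376 with thickness 46, so the top is 376 + 46 = 422 mm.


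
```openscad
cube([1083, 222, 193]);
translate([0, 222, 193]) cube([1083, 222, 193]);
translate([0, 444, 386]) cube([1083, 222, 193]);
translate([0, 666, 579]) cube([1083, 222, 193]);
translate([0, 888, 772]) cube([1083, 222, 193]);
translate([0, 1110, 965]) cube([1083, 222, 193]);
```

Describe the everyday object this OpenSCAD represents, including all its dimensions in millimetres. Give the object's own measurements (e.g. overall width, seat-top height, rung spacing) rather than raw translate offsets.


A straight staircase of 6 solid steps. Each step is 1083 mm wide (x), 222 mm deep (y, the going) and 193 mm tall (the rise). The first step rests on the floor; each subsequent step sits one going further in +y and one rise higher in +z, directly behind and above the previous step with no overlap.


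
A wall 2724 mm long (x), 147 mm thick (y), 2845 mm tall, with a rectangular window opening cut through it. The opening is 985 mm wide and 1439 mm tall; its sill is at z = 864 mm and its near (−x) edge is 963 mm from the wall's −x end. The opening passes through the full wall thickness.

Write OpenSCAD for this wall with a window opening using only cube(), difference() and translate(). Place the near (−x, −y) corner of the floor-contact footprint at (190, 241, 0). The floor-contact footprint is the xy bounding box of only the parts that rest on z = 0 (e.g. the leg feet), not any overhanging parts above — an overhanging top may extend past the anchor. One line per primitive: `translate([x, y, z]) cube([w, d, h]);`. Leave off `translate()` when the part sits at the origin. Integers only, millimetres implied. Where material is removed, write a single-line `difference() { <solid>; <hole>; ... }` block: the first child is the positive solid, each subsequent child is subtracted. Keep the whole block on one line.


difference() { translate([190, 241, 0]) cube([2724, 147, 2845]); translate([1153, 241, 864]) cube([985, 147, 1439]); }


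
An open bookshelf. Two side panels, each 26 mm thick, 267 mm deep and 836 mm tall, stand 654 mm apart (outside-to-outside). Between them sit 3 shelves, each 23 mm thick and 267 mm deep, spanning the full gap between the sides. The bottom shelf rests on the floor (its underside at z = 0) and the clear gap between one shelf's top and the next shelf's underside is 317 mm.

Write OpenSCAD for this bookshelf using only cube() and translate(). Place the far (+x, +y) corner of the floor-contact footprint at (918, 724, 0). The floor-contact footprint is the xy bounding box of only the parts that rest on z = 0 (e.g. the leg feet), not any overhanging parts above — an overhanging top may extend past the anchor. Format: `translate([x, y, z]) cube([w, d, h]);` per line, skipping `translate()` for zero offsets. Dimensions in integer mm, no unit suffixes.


translate([264, 457, 0]) cube([26, 267, 836]);
translate([892, 457, 0]) cube([26, 267, 836]);
translate([290, 457, 0]) cube([602, 267, 23]);
translate([290, 457, 340]) cube([602, 267, 23]);
translate([290, 457, 680]) cube([602, 267, 23]);


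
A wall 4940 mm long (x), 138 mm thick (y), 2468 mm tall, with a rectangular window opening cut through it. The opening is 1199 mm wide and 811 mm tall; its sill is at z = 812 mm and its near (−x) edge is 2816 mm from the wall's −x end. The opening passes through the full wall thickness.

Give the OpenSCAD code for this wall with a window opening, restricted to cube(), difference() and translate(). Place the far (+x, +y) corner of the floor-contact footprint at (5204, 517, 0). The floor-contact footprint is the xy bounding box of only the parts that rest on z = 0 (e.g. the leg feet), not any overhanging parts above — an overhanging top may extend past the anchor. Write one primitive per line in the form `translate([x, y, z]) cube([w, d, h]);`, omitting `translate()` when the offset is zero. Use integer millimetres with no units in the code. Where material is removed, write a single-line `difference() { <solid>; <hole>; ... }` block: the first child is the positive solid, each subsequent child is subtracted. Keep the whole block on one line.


difference() { translate([264, 379, 0]) cube([4940, 138, 2468]); translate([3080, 379, 812]) cube([1199, 138, 811]); }


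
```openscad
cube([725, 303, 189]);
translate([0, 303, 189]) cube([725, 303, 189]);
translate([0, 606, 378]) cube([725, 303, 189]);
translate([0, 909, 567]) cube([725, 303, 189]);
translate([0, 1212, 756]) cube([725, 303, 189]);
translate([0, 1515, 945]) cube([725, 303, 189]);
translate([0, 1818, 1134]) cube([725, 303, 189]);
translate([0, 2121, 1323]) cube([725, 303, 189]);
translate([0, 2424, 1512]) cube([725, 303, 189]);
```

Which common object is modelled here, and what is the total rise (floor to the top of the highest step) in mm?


A staircase. The total rise is 1701 mm.

9 identical blocks, each offset up and back from the previous — a staircase. Each step is 189 mm tall and there are 9 of them, so the total rise is 9 × 189 = 1701 mm.


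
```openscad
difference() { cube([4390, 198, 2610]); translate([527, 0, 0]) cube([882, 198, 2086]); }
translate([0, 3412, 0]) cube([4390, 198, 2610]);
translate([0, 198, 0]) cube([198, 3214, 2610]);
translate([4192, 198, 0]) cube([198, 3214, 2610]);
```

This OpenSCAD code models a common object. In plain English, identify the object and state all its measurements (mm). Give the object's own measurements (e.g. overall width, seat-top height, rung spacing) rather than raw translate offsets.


A single room: four walls, each 2610 mm tall and 198 mm thick, enclosing an outside footprint 4390×3610 mm (x × y), no floor or roof. The front and back walls (−y and +y sides) run the full x-width; the side walls fit between their inner faces. A door opening 882 mm wide and 2086 mm tall is cut through the front wall from the floor up, its −x edge 527 mm from the wall's −x end.


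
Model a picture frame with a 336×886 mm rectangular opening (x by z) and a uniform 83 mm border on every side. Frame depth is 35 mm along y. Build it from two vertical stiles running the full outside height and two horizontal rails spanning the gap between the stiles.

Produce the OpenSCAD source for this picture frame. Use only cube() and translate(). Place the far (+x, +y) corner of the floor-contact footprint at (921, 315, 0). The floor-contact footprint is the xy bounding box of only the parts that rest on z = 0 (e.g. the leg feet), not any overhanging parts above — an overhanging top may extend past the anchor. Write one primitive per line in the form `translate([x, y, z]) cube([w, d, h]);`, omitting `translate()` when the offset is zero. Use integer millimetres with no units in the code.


translate([419, 280, 0]) cube([83, 35, 1052]);
translate([838, 280, 0]) cube([83, 35, 1052]);
translate([502, 280, 0]) cube([336, 35, 83]);
translate([502, 280, 969]) cube([336, 35, 83]);


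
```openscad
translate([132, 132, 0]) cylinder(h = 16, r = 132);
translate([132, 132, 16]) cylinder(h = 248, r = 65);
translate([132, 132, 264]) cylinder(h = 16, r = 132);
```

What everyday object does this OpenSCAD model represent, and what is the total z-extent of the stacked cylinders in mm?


A spool. The overall height is 280 mm.

Three coaxial cylinders, large–small–large — a spool. Two 16 mm flanges and a 248 mm core give 16 + 248 + 16 = 280 mm.


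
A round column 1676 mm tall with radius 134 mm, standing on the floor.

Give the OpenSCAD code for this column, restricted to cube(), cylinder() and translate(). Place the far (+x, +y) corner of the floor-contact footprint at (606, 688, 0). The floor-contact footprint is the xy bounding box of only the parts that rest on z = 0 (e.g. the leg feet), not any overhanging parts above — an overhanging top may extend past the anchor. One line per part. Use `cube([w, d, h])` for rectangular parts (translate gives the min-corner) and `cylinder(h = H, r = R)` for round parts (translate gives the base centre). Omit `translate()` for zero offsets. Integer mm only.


translate([472, 554, 0]) cylinder(h = 1676, r = 134);


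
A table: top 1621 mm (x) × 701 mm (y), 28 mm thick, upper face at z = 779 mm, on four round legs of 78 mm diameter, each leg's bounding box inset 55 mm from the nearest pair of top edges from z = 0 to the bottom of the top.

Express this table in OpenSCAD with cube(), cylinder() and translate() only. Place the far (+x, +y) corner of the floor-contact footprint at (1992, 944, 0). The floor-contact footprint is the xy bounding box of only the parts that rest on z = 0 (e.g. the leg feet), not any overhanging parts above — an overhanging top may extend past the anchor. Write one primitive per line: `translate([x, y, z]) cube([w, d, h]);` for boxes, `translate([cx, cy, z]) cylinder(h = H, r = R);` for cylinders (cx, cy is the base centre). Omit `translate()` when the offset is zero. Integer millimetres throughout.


// leg_h = 779 - 28 = 751
translate([426, 298, 751]) cube([1621, 701, 28]);
translate([520, 392, 0]) cylinder(h = 751, r = 39);
translate([1953, 392, 0]) cylinder(h = 751, r = 39);
translate([520, 905, 0]) cylinder(h = 751, r = 39);
translate([1953, 905, 0]) cylinder(h = 751, r = 39);


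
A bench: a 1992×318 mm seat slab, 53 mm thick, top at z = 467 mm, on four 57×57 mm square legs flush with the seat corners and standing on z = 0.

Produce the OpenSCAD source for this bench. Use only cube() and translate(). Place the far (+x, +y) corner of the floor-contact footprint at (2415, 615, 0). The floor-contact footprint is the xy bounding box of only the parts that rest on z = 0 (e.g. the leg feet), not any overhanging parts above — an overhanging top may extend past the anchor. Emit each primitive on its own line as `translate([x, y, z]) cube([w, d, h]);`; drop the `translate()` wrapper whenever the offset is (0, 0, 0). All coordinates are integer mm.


translate([423, 297, 414]) cube([1992, 318, 53]);
translate([423, 297, 0]) cube([57, 57, 414]);
translate([423, 558, 0]) cube([57, 57, 414]);
translate([2358, 297, 0]) cube([57, 57, 414]);
translate([2358, 558, 0]) cube([57, 57, 414]);


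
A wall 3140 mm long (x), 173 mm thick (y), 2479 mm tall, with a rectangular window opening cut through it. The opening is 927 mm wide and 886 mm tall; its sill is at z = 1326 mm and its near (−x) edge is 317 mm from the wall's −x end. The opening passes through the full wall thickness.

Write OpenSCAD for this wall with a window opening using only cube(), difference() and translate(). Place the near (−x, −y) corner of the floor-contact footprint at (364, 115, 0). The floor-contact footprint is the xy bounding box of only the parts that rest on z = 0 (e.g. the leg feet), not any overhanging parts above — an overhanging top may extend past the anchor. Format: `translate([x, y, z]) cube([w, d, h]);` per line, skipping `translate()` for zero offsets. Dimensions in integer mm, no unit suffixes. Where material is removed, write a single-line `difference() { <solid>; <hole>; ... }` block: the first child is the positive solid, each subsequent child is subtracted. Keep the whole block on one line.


difference() { translate([364, 115, 0]) cube([3140, 173, 2479]); translate([681, 115, 1326]) cube([927, 173, 886]); }


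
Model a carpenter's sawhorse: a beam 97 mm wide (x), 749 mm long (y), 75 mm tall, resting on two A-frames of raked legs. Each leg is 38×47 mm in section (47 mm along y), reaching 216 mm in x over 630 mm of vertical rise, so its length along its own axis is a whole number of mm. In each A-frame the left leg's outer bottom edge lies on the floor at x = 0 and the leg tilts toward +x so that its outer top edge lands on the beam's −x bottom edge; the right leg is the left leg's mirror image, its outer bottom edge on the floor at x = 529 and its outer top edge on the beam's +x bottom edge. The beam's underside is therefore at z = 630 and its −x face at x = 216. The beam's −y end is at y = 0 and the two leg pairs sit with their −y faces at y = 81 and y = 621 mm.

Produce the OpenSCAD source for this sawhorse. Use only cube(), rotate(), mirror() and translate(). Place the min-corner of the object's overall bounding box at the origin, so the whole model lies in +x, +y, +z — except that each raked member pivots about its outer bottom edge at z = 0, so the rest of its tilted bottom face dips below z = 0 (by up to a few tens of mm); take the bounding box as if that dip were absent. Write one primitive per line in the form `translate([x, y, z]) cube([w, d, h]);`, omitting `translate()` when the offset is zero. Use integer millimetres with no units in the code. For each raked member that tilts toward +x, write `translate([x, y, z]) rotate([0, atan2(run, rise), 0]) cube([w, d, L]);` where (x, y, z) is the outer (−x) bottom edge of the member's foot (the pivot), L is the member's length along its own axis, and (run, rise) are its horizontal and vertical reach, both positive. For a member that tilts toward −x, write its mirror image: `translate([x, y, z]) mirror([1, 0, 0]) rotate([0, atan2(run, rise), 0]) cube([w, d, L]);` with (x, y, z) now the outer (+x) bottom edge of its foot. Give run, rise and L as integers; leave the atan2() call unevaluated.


translate([216, 0, 630]) cube([97, 749, 75]);
translate([0, 81, 0]) rotate([0, atan2(216, 630), 0]) cube([38, 47, 666]);
translate([529, 81, 0]) mirror([1, 0, 0]) rotate([0, atan2(216, 630), 0]) cube([38, 47, 666]);
translate([0, 621, 0]) rotate([0, atan2(216, 630), 0]) cube([38, 47, 666]);
translate([529, 621, 0]) mirror([1, 0, 0]) rotate([0, atan2(216, 630), 0]) cube([38, 47, 666]);


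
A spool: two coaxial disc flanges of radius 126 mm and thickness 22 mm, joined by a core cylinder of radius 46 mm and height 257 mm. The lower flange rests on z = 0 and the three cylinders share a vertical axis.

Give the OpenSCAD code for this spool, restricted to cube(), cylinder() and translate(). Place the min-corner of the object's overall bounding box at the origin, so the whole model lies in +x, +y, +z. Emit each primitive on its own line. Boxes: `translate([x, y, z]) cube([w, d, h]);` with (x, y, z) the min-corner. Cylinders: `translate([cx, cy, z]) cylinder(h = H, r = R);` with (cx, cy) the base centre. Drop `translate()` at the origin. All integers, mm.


translate([126, 126, 0]) cylinder(h = 22, r = 126);
translate([126, 126, 22]) cylinder(h = 257, r = 46);
translate([126, 126, 279]) cylinder(h = 22, r = 126);


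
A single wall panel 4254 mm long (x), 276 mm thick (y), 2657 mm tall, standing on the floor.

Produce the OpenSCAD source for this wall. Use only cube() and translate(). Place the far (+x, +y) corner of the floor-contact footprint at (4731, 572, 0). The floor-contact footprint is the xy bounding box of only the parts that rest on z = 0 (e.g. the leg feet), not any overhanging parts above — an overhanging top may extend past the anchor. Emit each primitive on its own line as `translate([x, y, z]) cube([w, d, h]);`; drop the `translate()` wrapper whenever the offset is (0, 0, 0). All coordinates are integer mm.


translate([477, 296, 0]) cube([4254, 276, 2657]);


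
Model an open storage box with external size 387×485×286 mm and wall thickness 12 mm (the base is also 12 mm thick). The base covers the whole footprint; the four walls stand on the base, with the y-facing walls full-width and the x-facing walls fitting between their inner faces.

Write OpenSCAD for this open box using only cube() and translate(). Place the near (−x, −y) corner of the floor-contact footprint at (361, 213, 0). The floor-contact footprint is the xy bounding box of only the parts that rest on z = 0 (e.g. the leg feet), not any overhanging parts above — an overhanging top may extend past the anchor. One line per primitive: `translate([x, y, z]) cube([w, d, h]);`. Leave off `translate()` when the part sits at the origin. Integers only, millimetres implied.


translate([361, 213, 0]) cube([387, 485, 12]);
translate([361, 213, 12]) cube([387, 12, 274]);
translate([361, 686, 12]) cube([387, 12, 274]);
translate([361, 225, 12]) cube([12, 461, 274]);
translate([736, 225, 12]) cube([12, 461, 274]);


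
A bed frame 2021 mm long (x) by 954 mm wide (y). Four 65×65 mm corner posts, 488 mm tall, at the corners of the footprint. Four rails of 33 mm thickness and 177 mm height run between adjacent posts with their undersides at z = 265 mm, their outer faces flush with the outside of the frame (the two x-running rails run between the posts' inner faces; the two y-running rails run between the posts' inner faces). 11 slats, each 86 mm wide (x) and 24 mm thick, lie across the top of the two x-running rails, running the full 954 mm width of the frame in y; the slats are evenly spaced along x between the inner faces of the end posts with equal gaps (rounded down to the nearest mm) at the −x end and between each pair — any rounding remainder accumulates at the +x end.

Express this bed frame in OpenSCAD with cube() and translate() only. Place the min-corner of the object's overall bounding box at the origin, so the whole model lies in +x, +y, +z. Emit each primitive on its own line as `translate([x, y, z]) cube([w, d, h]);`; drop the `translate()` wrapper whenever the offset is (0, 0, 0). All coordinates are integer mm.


cube([65, 65, 488]);
translate([0, 889, 0]) cube([65, 65, 488]);
translate([1956, 0, 0]) cube([65, 65, 488]);
translate([1956, 889, 0]) cube([65, 65, 488]);
translate([65, 0, 265]) cube([1891, 33, 177]);
translate([65, 921, 265]) cube([1891, 33, 177]);
translate([0, 65, 265]) cube([33, 824, 177]);
translate([1988, 65, 265]) cube([33, 824, 177]);
translate([143, 0, 442]) cube([86, 954, 24]);
translate([307, 0, 442]) cube([86, 954, 24]);
translate([471, 0, 442]) cube([86, 954, 24]);
translate([635, 0, 442]) cube([86, 954, 24]);
translate([799, 0, 442]) cube([86, 954, 24]);
translate([963, 0, 442]) cube([86, 954, 24]);
translate([1127, 0, 442]) cube([86, 954, 24]);
translate([1291, 0, 442]) cube([86, 954, 24]);
translate([1455, 0, 442]) cube([86, 954, 24]);
translate([1619, 0, 442]) cube([86, 954, 24]);
translate([1783, 0, 442]) cube([86, 954, 24]);


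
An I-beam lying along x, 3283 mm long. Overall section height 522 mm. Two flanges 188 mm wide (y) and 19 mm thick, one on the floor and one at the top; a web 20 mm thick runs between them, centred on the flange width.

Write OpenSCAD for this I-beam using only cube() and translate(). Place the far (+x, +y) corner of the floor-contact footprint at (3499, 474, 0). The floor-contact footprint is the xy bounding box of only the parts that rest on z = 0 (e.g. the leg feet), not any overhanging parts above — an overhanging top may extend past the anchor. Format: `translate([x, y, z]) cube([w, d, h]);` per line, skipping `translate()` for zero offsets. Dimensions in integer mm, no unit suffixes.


translate([216, 286, 0]) cube([3283, 188, 19]);
translate([216, 370, 19]) cube([3283, 20, 484]);
translate([216, 286, 503]) cube([3283, 188, 19]);


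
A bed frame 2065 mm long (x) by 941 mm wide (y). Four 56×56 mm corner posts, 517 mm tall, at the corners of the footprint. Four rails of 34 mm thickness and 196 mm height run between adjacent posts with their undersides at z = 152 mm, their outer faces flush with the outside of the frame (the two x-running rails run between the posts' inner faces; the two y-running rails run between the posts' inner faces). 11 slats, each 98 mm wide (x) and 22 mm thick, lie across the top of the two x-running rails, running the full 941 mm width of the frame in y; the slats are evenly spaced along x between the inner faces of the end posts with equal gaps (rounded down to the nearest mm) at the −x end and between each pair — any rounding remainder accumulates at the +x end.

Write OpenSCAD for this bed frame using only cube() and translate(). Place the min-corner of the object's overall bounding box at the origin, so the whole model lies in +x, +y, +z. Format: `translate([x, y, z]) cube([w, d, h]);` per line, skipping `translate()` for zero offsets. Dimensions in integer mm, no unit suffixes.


cube([56, 56, 517]);
translate([0, 885, 0]) cube([56, 56, 517]);
translate([2009, 0, 0]) cube([56, 56, 517]);
translate([2009, 885, 0]) cube([56, 56, 517]);
translate([56, 0, 152]) cube([1953, 34, 196]);
translate([56, 907, 152]) cube([1953, 34, 196]);
translate([0, 56, 152]) cube([34, 829, 196]);
translate([2031, 56, 152]) cube([34, 829, 196]);
translate([128, 0, 348]) cube([98, 941, 22]);
translate([298, 0, 348]) cube([98, 941, 22]);
translate([468, 0, 348]) cube([98, 941, 22]);
translate([638, 0, 348]) cube([98, 941, 22]);
translate([808, 0, 348]) cube([98, 941, 22]);
translate([978, 0, 348]) cube([98, 941, 22]);
translate([1148, 0, 348]) cube([98, 941, 22]);
translate([1318, 0, 348]) cube([98, 941, 22]);
translate([1488, 0, 348]) cube([98, 941, 22]);
translate([1658, 0, 348]) cube([98, 941, 22]);
translate([1828, 0, 348]) cube([98, 941, 22]);


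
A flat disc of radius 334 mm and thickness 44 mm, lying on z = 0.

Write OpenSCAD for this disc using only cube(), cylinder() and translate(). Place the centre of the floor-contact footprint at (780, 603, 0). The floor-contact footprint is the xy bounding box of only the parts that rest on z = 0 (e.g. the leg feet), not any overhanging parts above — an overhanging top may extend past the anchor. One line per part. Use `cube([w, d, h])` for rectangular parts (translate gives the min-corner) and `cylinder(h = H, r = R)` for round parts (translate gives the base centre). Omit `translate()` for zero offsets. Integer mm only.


translate([780, 603, 0]) cylinder(h = 44, r = 334);


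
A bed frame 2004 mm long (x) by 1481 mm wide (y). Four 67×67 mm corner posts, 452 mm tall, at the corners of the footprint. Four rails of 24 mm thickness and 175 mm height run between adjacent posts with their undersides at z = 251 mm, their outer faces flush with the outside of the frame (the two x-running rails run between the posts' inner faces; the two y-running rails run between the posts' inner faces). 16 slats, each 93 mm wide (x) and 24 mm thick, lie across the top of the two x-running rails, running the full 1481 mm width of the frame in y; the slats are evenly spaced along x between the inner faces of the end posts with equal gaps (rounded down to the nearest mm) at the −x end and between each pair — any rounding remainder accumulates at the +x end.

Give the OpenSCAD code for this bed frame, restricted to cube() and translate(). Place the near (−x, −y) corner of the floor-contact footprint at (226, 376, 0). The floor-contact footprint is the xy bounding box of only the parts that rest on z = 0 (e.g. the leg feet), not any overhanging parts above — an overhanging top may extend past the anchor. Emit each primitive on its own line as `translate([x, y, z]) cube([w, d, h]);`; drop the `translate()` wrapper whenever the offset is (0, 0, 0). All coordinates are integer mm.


// slat z = rail_z + rail_h = 251 + 175 = 426
// slat gap = ⌊(1870 − 16·93) / 17⌋ = 22
translate([226, 376, 0]) cube([67, 67, 452]);
translate([226, 1790, 0]) cube([67, 67, 452]);
translate([2163, 376, 0]) cube([67, 67, 452]);
translate([2163, 1790, 0]) cube([67, 67, 452]);
translate([293, 376, 251]) cube([1870, 24, 175]);
translate([293, 1833, 251]) cube([1870, 24, 175]);
translate([226, 443, 251]) cube([24, 1347, 175]);
translate([2206, 443, 251]) cube([24, 1347, 175]);
translate([315, 376, 426]) cube([93, 1481, 24]);
translate([430, 376, 426]) cube([93, 1481, 24]);
translate([545, 376, 426]) cube([93, 1481, 24]);
translate([660, 376, 426]) cube([93, 1481, 24]);
translate([775, 376, 426]) cube([93, 1481, 24]);
translate([890, 376, 426]) cube([93, 1481, 24]);
translate([1005, 376, 426]) cube([93, 1481, 24]);
translate([1120, 376, 426]) cube([93, 1481, 24]);
translate([1235, 376, 426]) cube([93, 1481, 24]);
translate([1350, 376, 426]) cube([93, 1481, 24]);
translate([1465, 376, 426]) cube([93, 1481, 24]);
translate([1580, 376, 426]) cube([93, 1481, 24]);
translate([1695, 376, 426]) cube([93, 1481, 24]);
translate([1810, 376, 426]) cube([93, 1481, 24]);
translate([1925, 376, 426]) cube([93, 1481, 24]);
translate([2040, 376, 426]) cube([93, 1481, 24]);
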